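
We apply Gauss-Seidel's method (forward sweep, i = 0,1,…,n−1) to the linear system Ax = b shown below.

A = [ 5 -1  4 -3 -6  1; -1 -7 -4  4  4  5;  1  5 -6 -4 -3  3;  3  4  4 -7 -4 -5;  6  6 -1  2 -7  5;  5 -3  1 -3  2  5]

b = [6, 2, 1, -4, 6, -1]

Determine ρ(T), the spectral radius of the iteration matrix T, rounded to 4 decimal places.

Let D = diag(5, -7, -6, -7, -7, 5); L, U the strict triangles.
Gauss-Seidel: T = -(D+L)⁻¹U, row 0 first, T[0,1] = -(-1)/(5) = +0.2000; later rows by forward substitution.
  T[0,:] = [+0.0000 +0.2000 -0.8000 +0.6000 +1.2000 -0.2000]
  T[1,:] = [+0.0000 -0.0286 -0.4571 +0.4857 +0.4000 +0.7429]
  T[2,:] = [+0.0000 +0.0095 -0.5143 -0.1619 +0.0333 +1.0857]
  T[3,:] = [+0.0000 +0.0748 -0.8980 +0.4422 +0.1905 +0.2449]
  T[4,:] = [+0.0000 +0.1670 -1.2606 +1.0801 +1.4211 +1.0945]
  T[5,:] = [+0.0000 -0.2409 +0.5941 -0.4429 -1.4208 +0.1377]
|roots of det(T-λI)|: 1.4553, 1.0038, 1.0038, 0.6200, 0.0342, 0.0000.
ρ(T) = max|λ| = 1.4553; 1.4553 > 1: divergent.

1.4553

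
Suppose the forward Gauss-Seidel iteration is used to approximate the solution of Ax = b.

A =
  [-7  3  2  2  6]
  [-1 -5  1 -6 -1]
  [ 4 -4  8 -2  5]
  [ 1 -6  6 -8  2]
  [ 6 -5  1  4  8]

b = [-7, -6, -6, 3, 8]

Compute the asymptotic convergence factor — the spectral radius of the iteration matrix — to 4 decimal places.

1.1574

Diagonal D = diag(-7, -5, 8, -8, 8); L, U strict lower/upper.
GS T = -(D+L)⁻¹U: row 0 first, T[0,1] = -(3)/(-7) = +0.4286; later rows by forward substitution.
  T[0,:] = [+0.0000 +0.4286 +0.2857 +0.2857 +0.8571]
  T[1,:] = [+0.0000 -0.0857 +0.1429 -1.2571 -0.3714]
  T[2,:] = [+0.0000 -0.2571 -0.0714 -0.5214 -1.2393]
  T[3,:] = [+0.0000 -0.0750 -0.1250 +0.5875 -0.2937]
  T[4,:] = [+0.0000 -0.3054 -0.0536 -1.2286 -0.5732]
eigenvalue magnitudes: 1.1574, 0.7812, 0.2510, 0.0177, 0.0000.
ρ(T) = max|λ| = 1.1574; 1.1574 > 1, so it fails to converge.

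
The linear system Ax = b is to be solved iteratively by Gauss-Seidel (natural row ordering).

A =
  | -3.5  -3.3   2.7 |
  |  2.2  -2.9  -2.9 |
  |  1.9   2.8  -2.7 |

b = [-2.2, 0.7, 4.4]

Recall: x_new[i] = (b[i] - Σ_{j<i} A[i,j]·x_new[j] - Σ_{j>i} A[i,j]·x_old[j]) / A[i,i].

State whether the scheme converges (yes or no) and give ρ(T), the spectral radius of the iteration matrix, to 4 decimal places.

no, ρ = 1.1698

Let D = diag(-3.5, -2.9, -2.7); L, U the strict triangles.
T_GS = -(D+L)⁻¹U: row 0 first, T[0,1] = -(-3.3)/(-3.5) = -0.9429; later rows by forward substitution.
  T[0,:] = [+0.0000 -0.9429 +0.7714]
  T[1,:] = [+0.0000 -0.7153 -0.4148]
  T[2,:] = [+0.0000 -1.4053 +0.1127]
|λ(T)| sorted: 1.1698, 0.5672, 0.0000.
ρ(T) = max|λ| = 1.1698; 1.1698 > 1, so it fails to converge.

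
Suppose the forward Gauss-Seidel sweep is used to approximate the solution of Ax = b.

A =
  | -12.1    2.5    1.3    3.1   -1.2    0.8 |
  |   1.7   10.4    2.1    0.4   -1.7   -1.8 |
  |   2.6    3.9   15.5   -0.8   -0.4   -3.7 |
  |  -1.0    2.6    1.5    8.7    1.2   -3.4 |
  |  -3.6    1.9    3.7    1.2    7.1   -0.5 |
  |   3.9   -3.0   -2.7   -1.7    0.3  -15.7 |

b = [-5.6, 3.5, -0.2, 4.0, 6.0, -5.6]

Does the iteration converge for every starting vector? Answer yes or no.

yes

A = D + L + U where D = diag(-12.1, 10.4, 15.5, 8.7, 7.1, -15.7).
T_GS = -(D+L)⁻¹U: row 0 first, T[0,5] = -(0.8)/(-12.1) = +0.0661; later rows by forward substitution.
  T[0,:] = [+0.0000, +0.2066, +0.1074, +0.2562, -0.0992, +0.0661]
  T[1,:] = [+0.0000, -0.0338, -0.2195, -0.0803, +0.1797, +0.1623]
  T[2,:] = [+0.0000, -0.0262, +0.0372, +0.0289, -0.0028, +0.1868]
  T[3,:] = [+0.0000, +0.0384, +0.0715, +0.0485, -0.2025, +0.3177]
  T[4,:] = [+0.0000, +0.1209, +0.0817, +0.1282, -0.0627, -0.0905]
  T[5,:] = [+0.0000, +0.0604, +0.0560, +0.0712, -0.0378, -0.0828]
|λ(T)| sorted: 0.2924, 0.1226, 0.0595, 0.0595, 0.0410, 0.0000.
ρ(T) = max|λ| = 0.2924; 0.2924 < 1: convergent.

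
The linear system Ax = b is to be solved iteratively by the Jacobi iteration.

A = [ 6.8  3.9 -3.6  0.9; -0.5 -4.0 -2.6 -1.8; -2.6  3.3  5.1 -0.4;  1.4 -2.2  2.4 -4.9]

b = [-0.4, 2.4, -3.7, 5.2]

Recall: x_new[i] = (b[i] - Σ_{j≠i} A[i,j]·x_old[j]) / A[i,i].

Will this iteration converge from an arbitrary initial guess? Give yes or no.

no

Let D = diag(6.8, -4, 5.1, -4.9); L, U the strict triangles.
Jacobi T = -D⁻¹(L+U): T[3,1] = -(-2.2)/(-4.9) = -0.4490; T[3,3] = 0.
  T[0,:] = [+0.0000 -0.5735 +0.5294 -0.1324]
  T[1,:] = [-0.1250 +0.0000 -0.6500 -0.4500]
  T[2,:] = [+0.5098 -0.6471 +0.0000 +0.0784]
  T[3,:] = [+0.2857 -0.4490 +0.4898 +0.0000]
|eigenvalues of T|: 1.1750, 0.6248, 0.3356, 0.2145.
ρ(T) = max|λ| = 1.1750; 1.1750 > 1: divergent.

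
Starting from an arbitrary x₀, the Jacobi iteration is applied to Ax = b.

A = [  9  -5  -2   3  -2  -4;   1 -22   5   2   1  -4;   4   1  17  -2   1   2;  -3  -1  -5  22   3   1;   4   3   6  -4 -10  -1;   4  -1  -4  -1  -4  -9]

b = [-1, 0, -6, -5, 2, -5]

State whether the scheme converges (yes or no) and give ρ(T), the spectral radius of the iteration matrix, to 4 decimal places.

A = D + L + U where D = diag(9, -22, 17, 22, -10, -9).
Jacobi T = -D⁻¹(L+U): T[3,5] = -(1)/(22) = -0.0455; T[3,3] = 0.
  T[0,:] = [+0.0000, +0.5556, +0.2222, -0.3333, +0.2222, +0.4444]
  T[1,:] = [+0.0455, +0.0000, +0.2273, +0.0909, +0.0455, -0.1818]
  T[2,:] = [-0.2353, -0.0588, +0.0000, +0.1176, -0.0588, -0.1176]
  T[3,:] = [+0.1364, +0.0455, +0.2273, +0.0000, -0.1364, -0.0455]
  T[4,:] = [+0.4000, +0.3000, +0.6000, -0.4000, +0.0000, -0.1000]
  T[5,:] = [+0.4444, -0.1111, -0.4444, -0.1111, -0.4444, +0.0000]
|λ(T)| sorted: 0.7321, 0.4053, 0.4053, 0.2411, 0.2411, 0.1414.
ρ(T) = max|λ| = 0.7321; 0.7321 < 1: convergent.

yes, ρ = 0.7321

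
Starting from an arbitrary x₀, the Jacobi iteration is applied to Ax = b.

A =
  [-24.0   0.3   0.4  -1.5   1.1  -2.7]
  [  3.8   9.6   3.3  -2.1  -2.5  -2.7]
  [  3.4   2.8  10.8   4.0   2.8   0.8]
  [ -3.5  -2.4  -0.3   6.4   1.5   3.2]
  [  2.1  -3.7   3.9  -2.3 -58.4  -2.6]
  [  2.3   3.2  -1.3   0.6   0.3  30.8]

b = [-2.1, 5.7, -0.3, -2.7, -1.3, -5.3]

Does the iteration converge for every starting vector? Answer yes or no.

yes

Let D = diag(-24, 9.6, 10.8, 6.4, -58.4, 30.8); L, U the strict triangles.
Jacobi: T = -D⁻¹(L+U), T[0,4] = -(1.1)/(-24) = +0.0458; T[0,0] = 0.
  T[0,:] = [+0.0000, +0.0125, +0.0167, -0.0625, +0.0458, -0.1125]
  T[1,:] = [-0.3958, +0.0000, -0.3438, +0.2188, +0.2604, +0.2813]
  T[2,:] = [-0.3148, -0.2593, +0.0000, -0.3704, -0.2593, -0.0741]
  T[3,:] = [+0.5469, +0.3750, +0.0469, +0.0000, -0.2344, -0.5000]
  T[4,:] = [+0.0360, -0.0634, +0.0668, -0.0394, +0.0000, -0.0445]
  T[5,:] = [-0.0747, -0.1039, +0.0422, -0.0195, -0.0097, +0.0000]
|eigenvalues of T|: 0.4704, 0.3413, 0.3413, 0.1289, 0.0779, 0.0573.
ρ = 0.4704; 0.4704 < 1 ⇒ converges.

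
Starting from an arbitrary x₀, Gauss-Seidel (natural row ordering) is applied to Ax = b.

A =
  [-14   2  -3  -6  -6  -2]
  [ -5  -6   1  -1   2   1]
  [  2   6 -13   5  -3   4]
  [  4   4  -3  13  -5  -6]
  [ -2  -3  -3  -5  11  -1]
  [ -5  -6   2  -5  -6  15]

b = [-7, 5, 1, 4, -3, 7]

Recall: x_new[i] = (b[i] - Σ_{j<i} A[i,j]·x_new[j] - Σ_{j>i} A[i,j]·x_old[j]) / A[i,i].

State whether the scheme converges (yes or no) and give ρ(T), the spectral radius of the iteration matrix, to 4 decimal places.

yes, ρ = 0.8669

Write A = D+L+U with D = diag(-14, -6, -13, 13, 11, 15).
GS T = -(D+L)⁻¹U: row 0 first, T[0,5] = -(-2)/(-14) = -0.1429; later rows by forward substitution.
  T[0,:] = [+0.0000, +0.1429, -0.2143, -0.4286, -0.4286, -0.1429]
  T[1,:] = [+0.0000, -0.1190, +0.3452, +0.1905, +0.6905, +0.2857]
  T[2,:] = [+0.0000, -0.0330, +0.1264, +0.4066, +0.0220, +0.4176]
  T[3,:] = [+0.0000, -0.0149, -0.0111, +0.1671, +0.3091, +0.5139]
  T[4,:] = [+0.0000, -0.0223, +0.0846, +0.1609, +0.2569, +0.4904]
  T[5,:] = [+0.0000, -0.0095, +0.0799, -0.0008, +0.3362, +0.3784]
|eigenvalues of T|: 0.8669, 0.1730, 0.1730, 0.0641, 0.0641, 0.0000.
ρ = 0.8669; 0.8669 < 1: convergent.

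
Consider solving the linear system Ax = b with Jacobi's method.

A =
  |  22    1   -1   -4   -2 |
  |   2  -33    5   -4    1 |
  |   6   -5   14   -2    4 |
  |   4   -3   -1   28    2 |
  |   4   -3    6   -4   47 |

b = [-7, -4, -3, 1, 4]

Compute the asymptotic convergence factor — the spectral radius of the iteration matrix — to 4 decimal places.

0.2308

Let D = diag(22, -33, 14, 28, 47); L, U the strict triangles.
Jacobi: T = -D⁻¹(L+U), T[1,4] = -(1)/(-33) = +0.0303; T[1,1] = 0.
  T[0,:] = [+0.0000, -0.0455, +0.0455, +0.1818, +0.0909]
  T[1,:] = [+0.0606, +0.0000, +0.1515, -0.1212, +0.0303]
  T[2,:] = [-0.4286, +0.3571, +0.0000, +0.1429, -0.2857]
  T[3,:] = [-0.1429, +0.1071, +0.0357, +0.0000, -0.0714]
  T[4,:] = [-0.0851, +0.0638, -0.1277, +0.0851, +0.0000]
|λ(T)| sorted: 0.2308, 0.1599, 0.1561, 0.1561, 0.0439.
ρ(T) = max|λ| = 0.2308; 0.2308 < 1: convergent.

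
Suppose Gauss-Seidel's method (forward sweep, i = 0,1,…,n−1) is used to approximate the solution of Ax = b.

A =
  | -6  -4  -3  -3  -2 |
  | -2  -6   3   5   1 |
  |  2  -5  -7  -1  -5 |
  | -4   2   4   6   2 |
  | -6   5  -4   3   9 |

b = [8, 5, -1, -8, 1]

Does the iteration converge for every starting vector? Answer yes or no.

Let D = diag(-6, -6, -7, 6, 9); L, U the strict triangles.
GS T = -(D+L)⁻¹U: row 0 first, T[0,3] = -(-3)/(-6) = -0.5000; later rows by forward substitution.
  T[0,:] = [+0.0000 -0.6667 -0.5000 -0.5000 -0.3333]
  T[1,:] = [+0.0000 +0.2222 +0.6667 +1.0000 +0.2778]
  T[2,:] = [+0.0000 -0.3492 -0.6190 -1.0000 -1.0079]
  T[3,:] = [+0.0000 -0.2857 -0.1429 -0.0000 +0.0238]
  T[4,:] = [+0.0000 -0.6279 -0.9312 -1.3333 -0.8325]
moduli |λ_i(T)| = 1.3772, 0.2621, 0.2621, 0.1118, 0.0000.
ρ(T) = max|λ| = 1.3772; 1.3772 > 1, so it fails to converge.

no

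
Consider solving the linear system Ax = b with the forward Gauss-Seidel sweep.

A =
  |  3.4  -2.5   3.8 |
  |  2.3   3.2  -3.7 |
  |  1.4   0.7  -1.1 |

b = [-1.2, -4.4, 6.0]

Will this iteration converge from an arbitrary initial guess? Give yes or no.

A = D + L + U where D = diag(3.4, 3.2, -1.1).
GS T = -(D+L)⁻¹U: row 0 first, T[0,2] = -(3.8)/(3.4) = -1.1176; later rows by forward substitution.
  T[0,:] = [+0.0000 +0.7353 -1.1176]
  T[1,:] = [+0.0000 -0.5285 +1.9596]
  T[2,:] = [+0.0000 +0.5995 -0.1755]
eigenvalue magnitudes: 1.4501, 0.7462, 0.0000.
ρ(T) = max|λ| = 1.4501; 1.4501 > 1, so it fails to converge.

no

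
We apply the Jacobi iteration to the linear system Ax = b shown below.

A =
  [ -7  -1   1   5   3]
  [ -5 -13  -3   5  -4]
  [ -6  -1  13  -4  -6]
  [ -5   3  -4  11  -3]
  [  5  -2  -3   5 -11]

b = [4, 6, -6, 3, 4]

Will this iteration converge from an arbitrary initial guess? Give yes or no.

Write A = D+L+U with D = diag(-7, -13, 13, 11, -11).
T_J = -D⁻¹(L+U): T[0,2] = -(1)/(-7) = +0.1429; T[0,0] = 0.
  T[0,:] = [+0.0000  -0.1429  +0.1429  +0.7143  +0.4286]
  T[1,:] = [-0.3846  +0.0000  -0.2308  +0.3846  -0.3077]
  T[2,:] = [+0.4615  +0.0769  +0.0000  +0.3077  +0.4615]
  T[3,:] = [+0.4545  -0.2727  +0.3636  +0.0000  +0.2727]
  T[4,:] = [+0.4545  -0.1818  -0.2727  +0.4545  +0.0000]
|roots of det(T-λI)|: 1.1232, 0.5531, 0.5531, 0.5105, 0.0605.
ρ(T) = max|λ| = 1.1232; 1.1232 > 1: divergent.

no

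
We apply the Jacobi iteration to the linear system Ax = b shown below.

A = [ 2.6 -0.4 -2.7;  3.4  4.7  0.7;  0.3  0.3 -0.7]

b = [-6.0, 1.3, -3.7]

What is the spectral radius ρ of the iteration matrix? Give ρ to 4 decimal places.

Split A = D + L + U, D = diag(2.6, 4.7, -0.7).
T_J = -D⁻¹(L+U): T[0,1] = -(-0.4)/(2.6) = +0.1538; T[0,0] = 0.
  T[0,:] = [+0.0000 +0.1538 +1.0385]
  T[1,:] = [-0.7234 +0.0000 -0.1489]
  T[2,:] = [+0.4286 +0.4286 +0.0000]
|eigenvalues of T|: 0.8210, 0.6357, 0.6357.
ρ(T) = max|λ| = 0.8210; 0.8210 < 1 ⇒ converges.

0.8210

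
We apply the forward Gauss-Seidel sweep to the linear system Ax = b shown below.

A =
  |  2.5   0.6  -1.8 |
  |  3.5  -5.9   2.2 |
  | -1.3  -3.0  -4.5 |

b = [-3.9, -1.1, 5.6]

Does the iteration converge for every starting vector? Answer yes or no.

Split A = D + L + U, D = diag(2.5, -5.9, -4.5).
T_GS = -(D+L)⁻¹U: row 0 first, T[0,1] = -(0.6)/(2.5) = -0.2400; later rows by forward substitution.
  T[0,:] = [+0.0000, -0.2400, +0.7200]
  T[1,:] = [+0.0000, -0.1424, +0.8000]
  T[2,:] = [+0.0000, +0.1642, -0.7413]
|eigenvalues of T|: 0.9121, 0.0283, 0.0000.
spectral radius ρ = 0.9121; 0.9121 < 1: convergent.

yes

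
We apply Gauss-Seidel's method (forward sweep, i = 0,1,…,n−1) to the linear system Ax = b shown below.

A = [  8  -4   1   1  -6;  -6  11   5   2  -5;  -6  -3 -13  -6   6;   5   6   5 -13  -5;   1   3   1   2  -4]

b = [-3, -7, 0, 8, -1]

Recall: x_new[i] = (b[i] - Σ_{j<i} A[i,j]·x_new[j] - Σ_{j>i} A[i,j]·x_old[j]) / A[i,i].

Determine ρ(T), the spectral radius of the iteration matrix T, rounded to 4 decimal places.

1.3335

Write A = D+L+U with D = diag(8, 11, -13, -13, -4).
GS T = -(D+L)⁻¹U: row 0 first, T[0,1] = -(-4)/(8) = +0.5000; later rows by forward substitution.
  T[0,:] = [+0.0000, +0.5000, -0.1250, -0.1250, +0.7500]
  T[1,:] = [+0.0000, +0.2727, -0.5227, -0.2500, +0.8636]
  T[2,:] = [+0.0000, -0.2937, +0.1783, -0.3462, -0.0839]
  T[3,:] = [+0.0000, +0.2052, -0.2208, -0.2966, +0.2702]
  T[4,:] = [+0.0000, +0.3587, -0.4891, -0.4536, +0.9493]
eigenvalue magnitudes: 1.3335, 0.2713, 0.1891, 0.1475, 0.0000.
ρ(T) = max|λ| = 1.3335; 1.3335 > 1, so it fails to converge.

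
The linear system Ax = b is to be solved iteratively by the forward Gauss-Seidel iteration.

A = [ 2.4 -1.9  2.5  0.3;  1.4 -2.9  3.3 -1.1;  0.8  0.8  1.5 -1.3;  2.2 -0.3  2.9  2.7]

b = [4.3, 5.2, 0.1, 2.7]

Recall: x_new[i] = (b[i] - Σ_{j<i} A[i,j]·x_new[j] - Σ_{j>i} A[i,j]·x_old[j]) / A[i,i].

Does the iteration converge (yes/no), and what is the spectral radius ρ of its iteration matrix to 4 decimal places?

no, ρ = 1.5324

Let D = diag(2.4, -2.9, 1.5, 2.7); L, U the strict triangles.
Gauss-Seidel: T = -(D+L)⁻¹U, row 0 first, T[0,3] = -(0.3)/(2.4) = -0.1250; later rows by forward substitution.
  T[0,:] = [+0.0000  +0.7917  -1.0417  -0.1250]
  T[1,:] = [+0.0000  +0.3822  +0.6351  -0.4397]
  T[2,:] = [+0.0000  -0.6261  +0.2169  +1.1678]
  T[3,:] = [+0.0000  +0.0698  +0.6864  -1.2013]
moduli |λ_i(T)| = 1.5324, 0.6443, 0.6443, 0.0000.
ρ(T) = max|λ| = 1.5324; 1.5324 > 1 ⇒ diverges.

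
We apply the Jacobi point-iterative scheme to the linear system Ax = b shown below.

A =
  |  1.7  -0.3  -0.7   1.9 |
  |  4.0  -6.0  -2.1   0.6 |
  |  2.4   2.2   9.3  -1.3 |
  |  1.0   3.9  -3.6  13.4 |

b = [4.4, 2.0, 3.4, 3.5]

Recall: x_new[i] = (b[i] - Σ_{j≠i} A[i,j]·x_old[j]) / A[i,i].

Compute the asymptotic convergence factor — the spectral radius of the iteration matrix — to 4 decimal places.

0.7706

Let D = diag(1.7, -6, 9.3, 13.4); L, U the strict triangles.
T_J = -D⁻¹(L+U): T[1,0] = -(4)/(-6) = +0.6667; T[1,1] = 0.
  T[0,:] = [+0.0000, +0.1765, +0.4118, -1.1176]
  T[1,:] = [+0.6667, +0.0000, -0.3500, +0.1000]
  T[2,:] = [-0.2581, -0.2366, +0.0000, +0.1398]
  T[3,:] = [-0.0746, -0.2910, +0.2687, +0.0000]
|eigenvalues of T|: 0.7706, 0.5305, 0.5305, 0.2366.
ρ(T) = max|λ| = 0.7706; 0.7706 < 1: convergent.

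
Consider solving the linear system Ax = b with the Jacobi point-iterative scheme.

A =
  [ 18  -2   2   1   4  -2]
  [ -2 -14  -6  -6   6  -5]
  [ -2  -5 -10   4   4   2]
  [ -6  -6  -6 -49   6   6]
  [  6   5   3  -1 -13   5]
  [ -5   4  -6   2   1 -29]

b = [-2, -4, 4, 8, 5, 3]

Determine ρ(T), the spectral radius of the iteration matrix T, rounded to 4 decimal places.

Diagonal D = diag(18, -14, -10, -49, -13, -29); L, U strict lower/upper.
Jacobi T = -D⁻¹(L+U): T[2,3] = -(4)/(-10) = +0.4000; T[2,2] = 0.
  T[0,:] = [+0.0000 +0.1111 -0.1111 -0.0556 -0.2222 +0.1111]
  T[1,:] = [-0.1429 +0.0000 -0.4286 -0.4286 +0.4286 -0.3571]
  T[2,:] = [-0.2000 -0.5000 +0.0000 +0.4000 +0.4000 +0.2000]
  T[3,:] = [-0.1224 -0.1224 -0.1224 +0.0000 +0.1224 +0.1224]
  T[4,:] = [+0.4615 +0.3846 +0.2308 -0.0769 +0.0000 +0.3846]
  T[5,:] = [-0.1724 +0.1379 -0.2069 +0.0690 +0.0345 +0.0000]
moduli |λ_i(T)| = 0.7205, 0.4326, 0.4326, 0.2658, 0.2658, 0.1267.
ρ(T) = max|λ| = 0.7205; 0.7205 < 1 ⇒ converges.

0.7205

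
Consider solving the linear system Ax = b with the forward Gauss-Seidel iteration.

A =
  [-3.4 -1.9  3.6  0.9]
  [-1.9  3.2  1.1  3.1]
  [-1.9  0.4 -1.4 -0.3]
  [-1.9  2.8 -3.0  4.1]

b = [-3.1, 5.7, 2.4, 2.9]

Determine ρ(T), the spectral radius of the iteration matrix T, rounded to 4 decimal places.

1.6549

A = D + L + U where D = diag(-3.4, 3.2, -1.4, 4.1).
GS T = -(D+L)⁻¹U: row 0 first, T[0,3] = -(0.9)/(-3.4) = +0.2647; later rows by forward substitution.
  T[0,:] = [+0.0000  -0.5588  +1.0588  +0.2647]
  T[1,:] = [+0.0000  -0.3318  +0.2849  -0.8116]
  T[2,:] = [+0.0000  +0.6636  -1.3556  -0.8054]
  T[3,:] = [+0.0000  +0.4532  -0.6958  +0.0876]
|eigenvalues of T|: 1.6549, 0.1074, 0.1074, 0.0000.
ρ = 1.6549; 1.6549 > 1 ⇒ diverges.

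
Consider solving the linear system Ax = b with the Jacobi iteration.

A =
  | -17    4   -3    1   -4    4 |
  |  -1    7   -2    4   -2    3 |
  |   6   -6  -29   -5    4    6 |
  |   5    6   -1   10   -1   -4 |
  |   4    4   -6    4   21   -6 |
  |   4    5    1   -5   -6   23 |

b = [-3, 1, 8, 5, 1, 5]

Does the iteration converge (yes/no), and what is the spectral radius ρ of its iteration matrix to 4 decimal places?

yes, ρ = 0.8381

Split A = D + L + U, D = diag(-17, 7, -29, 10, 21, 23).
Jacobi T = -D⁻¹(L+U): T[4,1] = -(4)/(21) = -0.1905; T[4,4] = 0.
  T[0,:] = [+0.0000 +0.2353 -0.1765 +0.0588 -0.2353 +0.2353]
  T[1,:] = [+0.1429 +0.0000 +0.2857 -0.5714 +0.2857 -0.4286]
  T[2,:] = [+0.2069 -0.2069 +0.0000 -0.1724 +0.1379 +0.2069]
  T[3,:] = [-0.5000 -0.6000 +0.1000 +0.0000 +0.1000 +0.4000]
  T[4,:] = [-0.1905 -0.1905 +0.2857 -0.1905 +0.0000 +0.2857]
  T[5,:] = [-0.1739 -0.2174 -0.0435 +0.2174 +0.2609 +0.0000]
moduli |λ_i(T)| = 0.8381, 0.5068, 0.3423, 0.3423, 0.3130, 0.1861.
ρ = 0.8381; 0.8381 < 1: convergent.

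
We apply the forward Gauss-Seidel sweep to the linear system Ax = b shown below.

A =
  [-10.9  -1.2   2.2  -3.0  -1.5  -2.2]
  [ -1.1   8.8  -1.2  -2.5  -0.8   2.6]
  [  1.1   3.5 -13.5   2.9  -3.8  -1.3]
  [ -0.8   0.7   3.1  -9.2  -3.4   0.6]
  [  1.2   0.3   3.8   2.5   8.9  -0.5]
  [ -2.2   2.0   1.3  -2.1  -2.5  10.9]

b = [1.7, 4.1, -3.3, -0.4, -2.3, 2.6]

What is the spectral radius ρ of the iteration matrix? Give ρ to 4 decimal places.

Split A = D + L + U, D = diag(-10.9, 8.8, -13.5, -9.2, 8.9, 10.9).
Gauss-Seidel: T = -(D+L)⁻¹U, row 0 first, T[0,4] = -(-1.5)/(-10.9) = -0.1376; later rows by forward substitution.
  T[0,:] = [+0.0000, -0.1101, +0.2018, -0.2752, -0.1376, -0.2018]
  T[1,:] = [+0.0000, -0.0138, +0.1616, +0.2497, +0.0737, -0.3207]
  T[2,:] = [+0.0000, -0.0125, +0.0583, +0.2571, -0.2736, -0.1959]
  T[3,:] = [+0.0000, +0.0043, +0.0144, +0.1296, -0.4442, -0.0076]
  T[4,:] = [+0.0000, +0.0195, -0.0616, -0.1175, +0.2577, +0.1800]
  T[5,:] = [+0.0000, -0.0129, -0.0072, -0.1340, -0.0352, +0.0813]
|roots of det(T-λI)|: 0.5229, 0.1251, 0.1251, 0.0406, 0.0406, 0.0000.
ρ = 0.5229; 0.5229 < 1, so it converges for any x₀.

0.5229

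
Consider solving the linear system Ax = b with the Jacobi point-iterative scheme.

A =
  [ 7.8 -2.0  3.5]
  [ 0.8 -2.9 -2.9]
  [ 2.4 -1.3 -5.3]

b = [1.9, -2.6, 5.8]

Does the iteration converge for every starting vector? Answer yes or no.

yes

Write A = D+L+U with D = diag(7.8, -2.9, -5.3).
Jacobi T = -D⁻¹(L+U): T[0,1] = -(-2)/(7.8) = +0.2564; T[0,0] = 0.
  T[0,:] = [+0.0000 +0.2564 -0.4487]
  T[1,:] = [+0.2759 +0.0000 -1.0000]
  T[2,:] = [+0.4528 -0.2453 +0.0000]
eigenvalue magnitudes: 0.5254, 0.4040, 0.4040.
ρ = 0.5254; 0.5254 < 1, so it converges for any x₀.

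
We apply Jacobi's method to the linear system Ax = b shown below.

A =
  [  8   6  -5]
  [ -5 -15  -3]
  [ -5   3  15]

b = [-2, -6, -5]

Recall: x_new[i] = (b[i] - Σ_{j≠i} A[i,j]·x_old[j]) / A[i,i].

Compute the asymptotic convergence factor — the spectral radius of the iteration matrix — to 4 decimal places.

Split A = D + L + U, D = diag(8, -15, 15).
Jacobi: T = -D⁻¹(L+U), T[1,2] = -(-3)/(-15) = -0.2000; T[1,1] = 0.
  T[0,:] = [+0.0000, -0.7500, +0.6250]
  T[1,:] = [-0.3333, +0.0000, -0.2000]
  T[2,:] = [+0.3333, -0.2000, +0.0000]
eigenvalue magnitudes: 0.7843, 0.5843, 0.2000.
spectral radius ρ = 0.7843; 0.7843 < 1, so it converges for any x₀.

0.7843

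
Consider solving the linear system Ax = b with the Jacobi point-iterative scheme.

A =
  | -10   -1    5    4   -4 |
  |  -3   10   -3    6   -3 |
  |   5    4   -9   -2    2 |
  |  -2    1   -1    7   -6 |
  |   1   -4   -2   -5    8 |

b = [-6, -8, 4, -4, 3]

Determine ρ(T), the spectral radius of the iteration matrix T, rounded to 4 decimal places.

Write A = D+L+U with D = diag(-10, 10, -9, 7, 8).
Jacobi: T = -D⁻¹(L+U), T[3,0] = -(-2)/(7) = +0.2857; T[3,3] = 0.
  T[0,:] = [+0.0000  -0.1000  +0.5000  +0.4000  -0.4000]
  T[1,:] = [+0.3000  +0.0000  +0.3000  -0.6000  +0.3000]
  T[2,:] = [+0.5556  +0.4444  +0.0000  -0.2222  +0.2222]
  T[3,:] = [+0.2857  -0.1429  +0.1429  +0.0000  +0.8571]
  T[4,:] = [-0.1250  +0.5000  +0.2500  +0.6250  +0.0000]
|roots of det(T-λI)|: 1.1948, 0.7035, 0.7035, 0.5417, 0.3980.
ρ(T) = max|λ| = 1.1948; 1.1948 > 1 ⇒ diverges.

1.1948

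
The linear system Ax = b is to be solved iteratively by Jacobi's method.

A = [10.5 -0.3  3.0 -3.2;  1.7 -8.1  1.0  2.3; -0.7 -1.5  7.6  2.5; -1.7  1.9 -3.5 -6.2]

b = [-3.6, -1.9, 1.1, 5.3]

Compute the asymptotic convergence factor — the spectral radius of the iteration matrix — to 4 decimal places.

0.5913

A = D + L + U where D = diag(10.5, -8.1, 7.6, -6.2).
Jacobi T = -D⁻¹(L+U): T[2,3] = -(2.5)/(7.6) = -0.3289; T[2,2] = 0.
  T[0,:] = [+0.0000 +0.0286 -0.2857 +0.3048]
  T[1,:] = [+0.2099 +0.0000 +0.1235 +0.2840]
  T[2,:] = [+0.0921 +0.1974 +0.0000 -0.3289]
  T[3,:] = [-0.2742 +0.3065 -0.5645 +0.0000]
|eigenvalues of T|: 0.5913, 0.3094, 0.3094, 0.1321.
ρ = 0.5913; 0.5913 < 1, so it converges for any x₀.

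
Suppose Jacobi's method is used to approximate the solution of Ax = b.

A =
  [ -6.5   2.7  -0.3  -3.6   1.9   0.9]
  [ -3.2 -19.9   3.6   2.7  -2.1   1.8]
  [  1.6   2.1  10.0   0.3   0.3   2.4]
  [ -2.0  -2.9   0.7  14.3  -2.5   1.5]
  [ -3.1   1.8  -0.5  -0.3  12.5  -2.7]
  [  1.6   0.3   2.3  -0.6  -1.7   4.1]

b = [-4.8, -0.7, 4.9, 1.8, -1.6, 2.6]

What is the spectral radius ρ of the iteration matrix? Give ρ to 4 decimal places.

Split A = D + L + U, D = diag(-6.5, -19.9, 10, 14.3, 12.5, 4.1).
Jacobi T = -D⁻¹(L+U): T[2,1] = -(2.1)/(10) = -0.2100; T[2,2] = 0.
  T[0,:] = [+0.0000 +0.4154 -0.0462 -0.5538 +0.2923 +0.1385]
  T[1,:] = [-0.1608 +0.0000 +0.1809 +0.1357 -0.1055 +0.0905]
  T[2,:] = [-0.1600 -0.2100 +0.0000 -0.0300 -0.0300 -0.2400]
  T[3,:] = [+0.1399 +0.2028 -0.0490 +0.0000 +0.1748 -0.1049]
  T[4,:] = [+0.2480 -0.1440 +0.0400 +0.0240 +0.0000 +0.2160]
  T[5,:] = [-0.3902 -0.0732 -0.5610 +0.1463 +0.4146 +0.0000]
|eigenvalues of T|: 0.6503, 0.4860, 0.4860, 0.4810, 0.1739, 0.1739.
spectral radius ρ = 0.6503; 0.6503 < 1 ⇒ converges.

0.6503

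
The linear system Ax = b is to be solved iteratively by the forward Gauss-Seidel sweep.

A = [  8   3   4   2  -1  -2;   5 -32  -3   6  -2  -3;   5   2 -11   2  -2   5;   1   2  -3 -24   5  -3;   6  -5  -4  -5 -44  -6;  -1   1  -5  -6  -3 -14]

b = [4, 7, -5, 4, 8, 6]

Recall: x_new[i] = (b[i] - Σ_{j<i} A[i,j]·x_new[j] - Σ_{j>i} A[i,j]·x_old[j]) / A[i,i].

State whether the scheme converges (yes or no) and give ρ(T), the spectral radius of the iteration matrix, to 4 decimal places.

Diagonal D = diag(8, -32, -11, -24, -44, -14); L, U strict lower/upper.
GS T = -(D+L)⁻¹U: row 0 first, T[0,5] = -(-2)/(8) = +0.2500; later rows by forward substitution.
  T[0,:] = [+0.0000 -0.3750 -0.5000 -0.2500 +0.1250 +0.2500]
  T[1,:] = [+0.0000 -0.0586 -0.1719 +0.1484 -0.0430 -0.0547]
  T[2,:] = [+0.0000 -0.1811 -0.2585 +0.0952 -0.1328 +0.5582]
  T[3,:] = [+0.0000 +0.0021 -0.0028 -0.0099 +0.2266 -0.1889]
  T[4,:] = [+0.0000 -0.0283 -0.0248 -0.0585 +0.0083 -0.1253]
  T[5,:] = [+0.0000 +0.0924 +0.1223 +0.0113 -0.0634 -0.1133]
moduli |λ_i(T)| = 0.5347, 0.1721, 0.1721, 0.0860, 0.0095, 0.0000.
spectral radius ρ = 0.5347; 0.5347 < 1: convergent.

yes, ρ = 0.5347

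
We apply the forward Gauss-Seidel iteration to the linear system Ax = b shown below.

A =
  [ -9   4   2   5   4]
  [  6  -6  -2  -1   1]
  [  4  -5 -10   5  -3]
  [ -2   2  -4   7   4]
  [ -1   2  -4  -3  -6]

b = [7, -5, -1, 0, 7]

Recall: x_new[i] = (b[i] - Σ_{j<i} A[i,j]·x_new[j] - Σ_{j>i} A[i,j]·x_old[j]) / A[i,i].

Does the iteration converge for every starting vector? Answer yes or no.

no

A = D + L + U where D = diag(-9, -6, -10, 7, -6).
T_GS = -(D+L)⁻¹U: row 0 first, T[0,4] = -(4)/(-9) = +0.4444; later rows by forward substitution.
  T[0,:] = [+0.0000, +0.4444, +0.2222, +0.5556, +0.4444]
  T[1,:] = [+0.0000, +0.4444, -0.1111, +0.3889, +0.6111]
  T[2,:] = [+0.0000, -0.0444, +0.1444, +0.5278, -0.4278]
  T[3,:] = [+0.0000, -0.0254, +0.1778, +0.3492, -0.8635]
  T[4,:] = [+0.0000, +0.1164, -0.2593, -0.4894, +0.8466]
|roots of det(T-λI)|: 1.4864, 0.4733, 0.1001, 0.1001, 0.0000.
spectral radius ρ = 1.4864; 1.4864 > 1, so it fails to converge.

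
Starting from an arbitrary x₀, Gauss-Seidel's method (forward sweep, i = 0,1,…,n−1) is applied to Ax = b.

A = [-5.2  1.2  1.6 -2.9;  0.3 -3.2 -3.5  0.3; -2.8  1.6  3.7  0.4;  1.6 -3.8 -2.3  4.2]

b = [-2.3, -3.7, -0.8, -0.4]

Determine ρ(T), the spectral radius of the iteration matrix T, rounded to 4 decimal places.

0.9060

Write A = D+L+U with D = diag(-5.2, -3.2, 3.7, 4.2).
Gauss-Seidel: T = -(D+L)⁻¹U, row 0 first, T[0,3] = -(-2.9)/(-5.2) = -0.5577; later rows by forward substitution.
  T[0,:] = [+0.0000 +0.2308 +0.3077 -0.5577]
  T[1,:] = [+0.0000 +0.0216 -1.0649 +0.0415]
  T[2,:] = [+0.0000 +0.1653 +0.6933 -0.5481]
  T[3,:] = [+0.0000 +0.0222 -0.7010 -0.0502]
|λ(T)| sorted: 0.9060, 0.2819, 0.0407, 0.0000.
ρ = 0.9060; 0.9060 < 1 ⇒ converges.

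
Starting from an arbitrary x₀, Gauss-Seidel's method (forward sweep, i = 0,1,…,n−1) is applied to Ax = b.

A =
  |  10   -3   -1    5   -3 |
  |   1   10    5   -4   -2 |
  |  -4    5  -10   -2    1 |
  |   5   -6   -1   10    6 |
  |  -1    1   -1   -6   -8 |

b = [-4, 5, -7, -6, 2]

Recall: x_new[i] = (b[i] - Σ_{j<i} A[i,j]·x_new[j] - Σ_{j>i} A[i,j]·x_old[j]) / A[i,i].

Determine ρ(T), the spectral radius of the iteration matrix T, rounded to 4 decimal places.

Diagonal D = diag(10, 10, -10, 10, -8); L, U strict lower/upper.
Gauss-Seidel: T = -(D+L)⁻¹U, row 0 first, T[0,1] = -(-3)/(10) = +0.3000; later rows by forward substitution.
  T[0,:] = [+0.0000 +0.3000 +0.1000 -0.5000 +0.3000]
  T[1,:] = [+0.0000 -0.0300 -0.5100 +0.4500 +0.1700]
  T[2,:] = [+0.0000 -0.1350 -0.2950 +0.2250 +0.0650]
  T[3,:] = [+0.0000 -0.1815 -0.3855 +0.5425 -0.6415]
  T[4,:] = [+0.0000 +0.1118 +0.2498 -0.3163 +0.4568]
|roots of det(T-λI)|: 0.8477, 0.3597, 0.1289, 0.0572, 0.0000.
ρ = 0.8477; 0.8477 < 1, so it converges for any x₀.

0.8477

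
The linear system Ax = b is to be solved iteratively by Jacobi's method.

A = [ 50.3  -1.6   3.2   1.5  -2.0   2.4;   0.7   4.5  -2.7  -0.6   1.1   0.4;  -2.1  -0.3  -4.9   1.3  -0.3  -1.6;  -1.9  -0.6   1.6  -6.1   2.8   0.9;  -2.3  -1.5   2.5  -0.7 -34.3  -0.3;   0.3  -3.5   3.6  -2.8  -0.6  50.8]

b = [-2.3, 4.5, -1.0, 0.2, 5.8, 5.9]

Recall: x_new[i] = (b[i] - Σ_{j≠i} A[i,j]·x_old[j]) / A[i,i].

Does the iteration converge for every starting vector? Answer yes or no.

yes

Let D = diag(50.3, 4.5, -4.9, -6.1, -34.3, 50.8); L, U the strict triangles.
Jacobi: T = -D⁻¹(L+U), T[1,0] = -(0.7)/(4.5) = -0.1556; T[1,1] = 0.
  T[0,:] = [+0.0000 +0.0318 -0.0636 -0.0298 +0.0398 -0.0477]
  T[1,:] = [-0.1556 +0.0000 +0.6000 +0.1333 -0.2444 -0.0889]
  T[2,:] = [-0.4286 -0.0612 +0.0000 +0.2653 -0.0612 -0.3265]
  T[3,:] = [-0.3115 -0.0984 +0.2623 +0.0000 +0.4590 +0.1475]
  T[4,:] = [-0.0671 -0.0437 +0.0729 -0.0204 +0.0000 -0.0087]
  T[5,:] = [-0.0059 +0.0689 -0.0709 +0.0551 +0.0118 +0.0000]
|roots of det(T-λI)|: 0.3762, 0.3034, 0.3034, 0.1025, 0.1025, 0.0897.
ρ = 0.3762; 0.3762 < 1: convergent.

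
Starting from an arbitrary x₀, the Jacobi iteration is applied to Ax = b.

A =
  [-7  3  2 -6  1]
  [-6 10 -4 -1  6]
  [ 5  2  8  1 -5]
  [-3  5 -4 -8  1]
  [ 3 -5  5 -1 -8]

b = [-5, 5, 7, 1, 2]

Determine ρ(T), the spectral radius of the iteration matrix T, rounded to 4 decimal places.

Write A = D+L+U with D = diag(-7, 10, 8, -8, -8).
T_J = -D⁻¹(L+U): T[4,0] = -(3)/(-8) = +0.3750; T[4,4] = 0.
  T[0,:] = [+0.0000, +0.4286, +0.2857, -0.8571, +0.1429]
  T[1,:] = [+0.6000, +0.0000, +0.4000, +0.1000, -0.6000]
  T[2,:] = [-0.6250, -0.2500, +0.0000, -0.1250, +0.6250]
  T[3,:] = [-0.3750, +0.6250, -0.5000, +0.0000, +0.1250]
  T[4,:] = [+0.3750, -0.6250, +0.6250, -0.1250, +0.0000]
moduli |λ_i(T)| = 1.4126, 0.5962, 0.5962, 0.3058, 0.0703.
ρ = 1.4126; 1.4126 > 1, so it fails to converge.

1.4126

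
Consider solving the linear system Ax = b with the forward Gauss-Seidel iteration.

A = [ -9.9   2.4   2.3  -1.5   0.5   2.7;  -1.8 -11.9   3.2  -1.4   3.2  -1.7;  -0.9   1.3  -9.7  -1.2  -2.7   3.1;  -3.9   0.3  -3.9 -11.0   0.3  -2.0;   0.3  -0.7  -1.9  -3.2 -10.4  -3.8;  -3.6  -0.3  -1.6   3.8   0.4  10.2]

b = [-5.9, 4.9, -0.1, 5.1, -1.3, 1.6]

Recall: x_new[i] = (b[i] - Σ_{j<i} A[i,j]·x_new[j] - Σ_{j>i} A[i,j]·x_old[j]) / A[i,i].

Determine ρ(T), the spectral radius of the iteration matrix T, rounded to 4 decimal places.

0.5513

Let D = diag(-9.9, -11.9, -9.7, -11, -10.4, 10.2); L, U the strict triangles.
T_GS = -(D+L)⁻¹U: row 0 first, T[0,4] = -(0.5)/(-9.9) = +0.0505; later rows by forward substitution.
  T[0,:] = [+0.0000 +0.2424 +0.2323 -0.1515 +0.0505 +0.2727]
  T[1,:] = [+0.0000 -0.0367 +0.2338 -0.0947 +0.2613 -0.1841]
  T[2,:] = [+0.0000 -0.0274 +0.0098 -0.1223 -0.2480 +0.2696]
  T[3,:] = [+0.0000 -0.0772 -0.0795 +0.0945 +0.1044 -0.3791]
  T[4,:] = [+0.0000 +0.0382 +0.0136 -0.0047 -0.0029 -0.2777]
  T[5,:] = [+0.0000 +0.1075 +0.1195 -0.1105 -0.0522 +0.2853]
|roots of det(T-λI)|: 0.5513, 0.1935, 0.1935, 0.1835, 0.0075, 0.0000.
ρ = 0.5513; 0.5513 < 1 ⇒ converges.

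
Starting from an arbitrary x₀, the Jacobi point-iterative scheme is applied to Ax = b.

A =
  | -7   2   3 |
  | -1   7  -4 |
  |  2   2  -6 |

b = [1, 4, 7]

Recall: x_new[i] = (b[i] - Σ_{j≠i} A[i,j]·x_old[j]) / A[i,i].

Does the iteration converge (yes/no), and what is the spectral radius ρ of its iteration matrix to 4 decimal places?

yes, ρ = 0.6942

Let D = diag(-7, 7, -6); L, U the strict triangles.
T_J = -D⁻¹(L+U): T[1,2] = -(-4)/(7) = +0.5714; T[1,1] = 0.
  T[0,:] = [+0.0000, +0.2857, +0.4286]
  T[1,:] = [+0.1429, +0.0000, +0.5714]
  T[2,:] = [+0.3333, +0.3333, +0.0000]
|eigenvalues of T|: 0.6942, 0.4598, 0.2344.
ρ = 0.6942; 0.6942 < 1: convergent.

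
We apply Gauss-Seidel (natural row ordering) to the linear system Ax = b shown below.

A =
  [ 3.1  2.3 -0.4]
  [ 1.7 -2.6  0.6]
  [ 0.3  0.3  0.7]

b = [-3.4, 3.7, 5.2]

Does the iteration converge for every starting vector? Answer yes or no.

A = D + L + U where D = diag(3.1, -2.6, 0.7).
T_GS = -(D+L)⁻¹U: row 0 first, T[0,1] = -(2.3)/(3.1) = -0.7419; later rows by forward substitution.
  T[0,:] = [+0.0000  -0.7419  +0.1290]
  T[1,:] = [+0.0000  -0.4851  +0.3151]
  T[2,:] = [+0.0000  +0.5259  -0.1904]
eigenvalue magnitudes: 0.7707, 0.0952, 0.0000.
ρ = 0.7707; 0.7707 < 1, so it converges for any x₀.

yes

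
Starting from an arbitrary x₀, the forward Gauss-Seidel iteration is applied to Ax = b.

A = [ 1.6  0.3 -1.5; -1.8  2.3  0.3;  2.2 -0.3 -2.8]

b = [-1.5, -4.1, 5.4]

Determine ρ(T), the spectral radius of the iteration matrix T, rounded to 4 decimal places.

Diagonal D = diag(1.6, 2.3, -2.8); L, U strict lower/upper.
Gauss-Seidel: T = -(D+L)⁻¹U, row 0 first, T[0,2] = -(-1.5)/(1.6) = +0.9375; later rows by forward substitution.
  T[0,:] = [+0.0000, -0.1875, +0.9375]
  T[1,:] = [+0.0000, -0.1467, +0.6033]
  T[2,:] = [+0.0000, -0.1316, +0.6720]
eigenvalue magnitudes: 0.5596, 0.0343, 0.0000.
ρ = 0.5596; 0.5596 < 1: convergent.

0.5596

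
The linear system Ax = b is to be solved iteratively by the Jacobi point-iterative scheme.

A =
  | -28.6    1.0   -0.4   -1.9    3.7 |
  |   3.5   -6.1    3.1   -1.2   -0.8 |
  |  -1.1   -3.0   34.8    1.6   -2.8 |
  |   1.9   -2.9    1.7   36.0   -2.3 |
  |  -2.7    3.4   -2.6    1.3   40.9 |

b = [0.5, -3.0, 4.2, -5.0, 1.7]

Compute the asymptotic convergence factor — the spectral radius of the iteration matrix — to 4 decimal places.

Let D = diag(-28.6, -6.1, 34.8, 36, 40.9); L, U the strict triangles.
Jacobi T = -D⁻¹(L+U): T[1,3] = -(-1.2)/(-6.1) = -0.1967; T[1,1] = 0.
  T[0,:] = [+0.0000 +0.0350 -0.0140 -0.0664 +0.1294]
  T[1,:] = [+0.5738 +0.0000 +0.5082 -0.1967 -0.1311]
  T[2,:] = [+0.0316 +0.0862 +0.0000 -0.0460 +0.0805]
  T[3,:] = [-0.0528 +0.0806 -0.0472 +0.0000 +0.0639]
  T[4,:] = [+0.0660 -0.0831 +0.0636 -0.0318 +0.0000]
|λ(T)| sorted: 0.3373, 0.1986, 0.1986, 0.0118, 0.0080.
spectral radius ρ = 0.3373; 0.3373 < 1: convergent.

0.3373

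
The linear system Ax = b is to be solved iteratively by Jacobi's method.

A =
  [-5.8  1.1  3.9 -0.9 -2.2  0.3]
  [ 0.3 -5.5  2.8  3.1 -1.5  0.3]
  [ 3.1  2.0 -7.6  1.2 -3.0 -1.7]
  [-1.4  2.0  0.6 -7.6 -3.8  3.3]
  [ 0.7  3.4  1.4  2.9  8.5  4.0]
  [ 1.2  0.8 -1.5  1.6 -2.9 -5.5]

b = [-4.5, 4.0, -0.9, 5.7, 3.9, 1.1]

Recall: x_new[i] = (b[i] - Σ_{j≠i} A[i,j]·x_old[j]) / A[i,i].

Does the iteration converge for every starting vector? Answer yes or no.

no

Write A = D+L+U with D = diag(-5.8, -5.5, -7.6, -7.6, 8.5, -5.5).
Jacobi: T = -D⁻¹(L+U), T[3,1] = -(2)/(-7.6) = +0.2632; T[3,3] = 0.
  T[0,:] = [+0.0000  +0.1897  +0.6724  -0.1552  -0.3793  +0.0517]
  T[1,:] = [+0.0545  +0.0000  +0.5091  +0.5636  -0.2727  +0.0545]
  T[2,:] = [+0.4079  +0.2632  +0.0000  +0.1579  -0.3947  -0.2237]
  T[3,:] = [-0.1842  +0.2632  +0.0789  +0.0000  -0.5000  +0.4342]
  T[4,:] = [-0.0824  -0.4000  -0.1647  -0.3412  +0.0000  -0.4706]
  T[5,:] = [+0.2182  +0.1455  -0.2727  +0.2909  -0.5273  +0.0000]
|λ(T)| sorted: 1.2157, 0.8171, 0.5387, 0.5017, 0.5017, 0.0342.
ρ = 1.2157; 1.2157 > 1, so it fails to converge.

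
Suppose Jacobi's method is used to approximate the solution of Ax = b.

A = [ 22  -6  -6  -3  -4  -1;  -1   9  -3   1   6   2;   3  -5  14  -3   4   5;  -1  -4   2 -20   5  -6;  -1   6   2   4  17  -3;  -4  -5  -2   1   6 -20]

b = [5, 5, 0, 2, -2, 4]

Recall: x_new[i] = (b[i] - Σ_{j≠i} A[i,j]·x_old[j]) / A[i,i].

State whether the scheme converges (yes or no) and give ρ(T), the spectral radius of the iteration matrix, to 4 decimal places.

yes, ρ = 0.8635

Write A = D+L+U with D = diag(22, 9, 14, -20, 17, -20).
T_J = -D⁻¹(L+U): T[1,5] = -(2)/(9) = -0.2222; T[1,1] = 0.
  T[0,:] = [+0.0000 +0.2727 +0.2727 +0.1364 +0.1818 +0.0455]
  T[1,:] = [+0.1111 +0.0000 +0.3333 -0.1111 -0.6667 -0.2222]
  T[2,:] = [-0.2143 +0.3571 +0.0000 +0.2143 -0.2857 -0.3571]
  T[3,:] = [-0.0500 -0.2000 +0.1000 +0.0000 +0.2500 -0.3000]
  T[4,:] = [+0.0588 -0.3529 -0.1176 -0.2353 +0.0000 +0.1765]
  T[5,:] = [-0.2000 -0.2500 -0.1000 +0.0500 +0.3000 +0.0000]
|eigenvalues of T|: 0.8635, 0.6037, 0.2927, 0.2927, 0.1443, 0.1443.
spectral radius ρ = 0.8635; 0.8635 < 1 ⇒ converges.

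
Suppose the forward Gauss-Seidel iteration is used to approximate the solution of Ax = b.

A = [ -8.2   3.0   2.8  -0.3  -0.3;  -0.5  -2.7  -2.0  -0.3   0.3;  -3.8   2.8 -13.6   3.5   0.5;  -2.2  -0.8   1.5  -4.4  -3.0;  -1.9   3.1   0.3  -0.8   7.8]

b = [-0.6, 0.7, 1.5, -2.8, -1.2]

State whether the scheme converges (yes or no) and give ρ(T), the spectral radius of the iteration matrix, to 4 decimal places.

yes, ρ = 0.6205

Write A = D+L+U with D = diag(-8.2, -2.7, -13.6, -4.4, 7.8).
GS T = -(D+L)⁻¹U: row 0 first, T[0,2] = -(2.8)/(-8.2) = +0.3415; later rows by forward substitution.
  T[0,:] = [+0.0000  +0.3659  +0.3415  -0.0366  -0.0366]
  T[1,:] = [+0.0000  -0.0678  -0.8040  -0.1043  +0.1179]
  T[2,:] = [+0.0000  -0.1162  -0.2609  +0.2461  +0.0713]
  T[3,:] = [+0.0000  -0.2102  -0.1135  +0.1212  -0.6607]
  T[4,:] = [+0.0000  +0.0990  +0.4011  +0.0355  -0.1263]
|λ(T)| sorted: 0.6205, 0.2670, 0.2670, 0.2618, 0.0000.
ρ(T) = max|λ| = 0.6205; 0.6205 < 1: convergent.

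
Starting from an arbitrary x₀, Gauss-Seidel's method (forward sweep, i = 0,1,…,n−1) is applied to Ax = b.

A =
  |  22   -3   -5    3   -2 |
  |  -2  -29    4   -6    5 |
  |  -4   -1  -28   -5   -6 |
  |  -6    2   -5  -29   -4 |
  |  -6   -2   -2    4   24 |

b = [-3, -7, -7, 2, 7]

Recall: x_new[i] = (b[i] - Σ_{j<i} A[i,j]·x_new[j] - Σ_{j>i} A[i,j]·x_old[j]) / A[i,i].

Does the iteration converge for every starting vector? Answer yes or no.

yes

Diagonal D = diag(22, -29, -28, -29, 24); L, U strict lower/upper.
T_GS = -(D+L)⁻¹U: row 0 first, T[0,3] = -(3)/(22) = -0.1364; later rows by forward substitution.
  T[0,:] = [+0.0000  +0.1364  +0.2273  -0.1364  +0.0909]
  T[1,:] = [+0.0000  -0.0094  +0.1223  -0.1975  +0.1661]
  T[2,:] = [+0.0000  -0.0191  -0.0368  -0.1520  -0.2332]
  T[3,:] = [+0.0000  -0.0256  -0.0322  +0.0408  -0.1051]
  T[4,:] = [+0.0000  +0.0360  +0.0693  -0.0700  +0.0347]
moduli |λ_i(T)| = 0.1600, 0.1008, 0.1008, 0.0712, 0.0000.
ρ(T) = max|λ| = 0.1600; 0.1600 < 1, so it converges for any x₀.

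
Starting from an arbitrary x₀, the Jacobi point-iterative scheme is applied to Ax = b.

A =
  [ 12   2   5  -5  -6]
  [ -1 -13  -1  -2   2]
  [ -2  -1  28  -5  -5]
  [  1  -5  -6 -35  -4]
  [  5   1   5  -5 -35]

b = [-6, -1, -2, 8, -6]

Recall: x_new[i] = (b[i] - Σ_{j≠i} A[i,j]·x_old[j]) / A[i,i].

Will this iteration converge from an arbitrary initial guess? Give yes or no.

yes

Split A = D + L + U, D = diag(12, -13, 28, -35, -35).
Jacobi T = -D⁻¹(L+U): T[4,3] = -(-5)/(-35) = -0.1429; T[4,4] = 0.
  T[0,:] = [+0.0000 -0.1667 -0.4167 +0.4167 +0.5000]
  T[1,:] = [-0.0769 +0.0000 -0.0769 -0.1538 +0.1538]
  T[2,:] = [+0.0714 +0.0357 +0.0000 +0.1786 +0.1786]
  T[3,:] = [+0.0286 -0.1429 -0.1714 +0.0000 -0.1143]
  T[4,:] = [+0.1429 +0.0286 +0.1429 -0.1429 +0.0000]
|roots of det(T-λI)|: 0.3456, 0.2558, 0.2558, 0.0856, 0.0856.
ρ = 0.3456; 0.3456 < 1 ⇒ converges.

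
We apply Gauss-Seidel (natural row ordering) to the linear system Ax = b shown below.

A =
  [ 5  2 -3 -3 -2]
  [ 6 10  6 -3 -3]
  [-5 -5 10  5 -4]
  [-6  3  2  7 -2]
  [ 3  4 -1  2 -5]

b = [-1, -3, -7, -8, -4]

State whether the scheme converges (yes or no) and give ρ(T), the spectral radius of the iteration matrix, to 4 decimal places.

no, ρ = 1.1928

Split A = D + L + U, D = diag(5, 10, 10, 7, -5).
Gauss-Seidel: T = -(D+L)⁻¹U, row 0 first, T[0,4] = -(-2)/(5) = +0.4000; later rows by forward substitution.
  T[0,:] = [+0.0000 -0.4000 +0.6000 +0.6000 +0.4000]
  T[1,:] = [+0.0000 +0.2400 -0.9600 -0.0600 +0.0600]
  T[2,:] = [+0.0000 -0.0800 -0.1800 -0.2300 +0.6300]
  T[3,:] = [+0.0000 -0.4229 +0.9771 +0.6057 +0.4229]
  T[4,:] = [+0.0000 -0.2011 +0.0189 +0.6003 +0.3311]
|roots of det(T-λI)|: 1.1928, 0.5738, 0.5738, 0.0524, 0.0000.
spectral radius ρ = 1.1928; 1.1928 > 1, so it fails to converge.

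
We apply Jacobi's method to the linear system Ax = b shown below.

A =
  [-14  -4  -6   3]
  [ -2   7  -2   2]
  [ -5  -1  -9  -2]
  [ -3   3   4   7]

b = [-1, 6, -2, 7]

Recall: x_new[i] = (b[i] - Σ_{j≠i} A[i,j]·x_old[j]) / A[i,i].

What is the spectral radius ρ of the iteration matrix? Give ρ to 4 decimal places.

Split A = D + L + U, D = diag(-14, 7, -9, 7).
Jacobi: T = -D⁻¹(L+U), T[1,3] = -(2)/(7) = -0.2857; T[1,1] = 0.
  T[0,:] = [+0.0000, -0.2857, -0.4286, +0.2143]
  T[1,:] = [+0.2857, +0.0000, +0.2857, -0.2857]
  T[2,:] = [-0.5556, -0.1111, +0.0000, -0.2222]
  T[3,:] = [+0.4286, -0.4286, -0.5714, +0.0000]
|eigenvalues of T|: 0.8440, 0.3649, 0.3649, 0.1672.
ρ = 0.8440; 0.8440 < 1: convergent.

0.8440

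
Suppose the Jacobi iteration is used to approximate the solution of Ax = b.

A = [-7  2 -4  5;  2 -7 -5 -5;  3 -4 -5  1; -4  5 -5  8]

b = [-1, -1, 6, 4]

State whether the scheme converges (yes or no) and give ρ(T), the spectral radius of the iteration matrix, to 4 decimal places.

A = D + L + U where D = diag(-7, -7, -5, 8).
Jacobi T = -D⁻¹(L+U): T[0,1] = -(2)/(-7) = +0.2857; T[0,0] = 0.
  T[0,:] = [+0.0000  +0.2857  -0.5714  +0.7143]
  T[1,:] = [+0.2857  +0.0000  -0.7143  -0.7143]
  T[2,:] = [+0.6000  -0.8000  +0.0000  +0.2000]
  T[3,:] = [+0.5000  -0.6250  +0.6250  +0.0000]
moduli |λ_i(T)| = 1.2060, 0.7935, 0.7935, 0.2788.
spectral radius ρ = 1.2060; 1.2060 > 1 ⇒ diverges.

no, ρ = 1.2060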